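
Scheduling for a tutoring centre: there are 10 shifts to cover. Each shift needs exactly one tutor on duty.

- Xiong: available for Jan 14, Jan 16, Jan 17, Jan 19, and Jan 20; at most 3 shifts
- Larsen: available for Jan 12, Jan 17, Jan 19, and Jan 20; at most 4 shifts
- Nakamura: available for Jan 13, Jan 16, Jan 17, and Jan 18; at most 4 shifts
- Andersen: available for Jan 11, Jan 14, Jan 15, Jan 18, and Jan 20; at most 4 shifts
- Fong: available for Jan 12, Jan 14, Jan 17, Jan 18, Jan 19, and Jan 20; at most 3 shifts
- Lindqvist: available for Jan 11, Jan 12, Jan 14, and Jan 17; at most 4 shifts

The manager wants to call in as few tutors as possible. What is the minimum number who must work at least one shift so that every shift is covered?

10 slots to fill and no one can take more than 4, so at least ⌈10/4⌉ = 3 tutors are needed.
Larsen, Nakamura, and Andersen alone can cover everything: Jan 11→Andersen, Jan 12→Larsen, Jan 13→Nakamura, Jan 14→Andersen, Jan 15→Andersen, Jan 16→Nakamura, Jan 17→Larsen, Jan 18→Nakamura, Jan 19→Larsen, Jan 20→Larsen.

3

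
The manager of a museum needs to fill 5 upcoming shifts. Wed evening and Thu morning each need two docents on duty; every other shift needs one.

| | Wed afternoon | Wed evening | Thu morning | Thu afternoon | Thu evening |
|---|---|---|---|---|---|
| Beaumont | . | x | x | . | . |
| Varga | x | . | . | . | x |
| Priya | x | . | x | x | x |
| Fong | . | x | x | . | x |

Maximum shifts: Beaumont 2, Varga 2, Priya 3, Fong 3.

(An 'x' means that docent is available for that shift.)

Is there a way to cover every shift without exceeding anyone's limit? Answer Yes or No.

Yes

Wed evening can only be covered by Beaumont and Fong, so that assignment is forced.
Thu afternoon can only be covered by Priya, so that assignment is forced.
One valid schedule: Wed afternoon→Varga, Wed evening→Beaumont+Fong, Thu morning→Beaumont+Priya, Thu afternoon→Priya, Thu evening→Varga.
Loads: Beaumont 2/2, Varga 2/2, Priya 2/3, Fong 1/3 — all within limits.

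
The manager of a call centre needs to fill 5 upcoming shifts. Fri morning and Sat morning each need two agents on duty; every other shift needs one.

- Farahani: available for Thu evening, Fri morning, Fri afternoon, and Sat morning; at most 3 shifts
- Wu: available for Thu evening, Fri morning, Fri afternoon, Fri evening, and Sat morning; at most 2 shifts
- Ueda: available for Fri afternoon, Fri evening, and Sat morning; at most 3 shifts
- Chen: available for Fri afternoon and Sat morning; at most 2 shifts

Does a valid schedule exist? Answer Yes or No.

Yes

Fri morning can only be covered by Farahani and Wu, so that assignment is forced.
One valid schedule: Thu evening→Farahani, Fri morning→Farahani+Wu, Fri afternoon→Farahani, Fri evening→Wu, Sat morning→Ueda+Chen.
Loads: Farahani 3/3, Wu 2/2, Ueda 1/3, Chen 1/2 — all within limits.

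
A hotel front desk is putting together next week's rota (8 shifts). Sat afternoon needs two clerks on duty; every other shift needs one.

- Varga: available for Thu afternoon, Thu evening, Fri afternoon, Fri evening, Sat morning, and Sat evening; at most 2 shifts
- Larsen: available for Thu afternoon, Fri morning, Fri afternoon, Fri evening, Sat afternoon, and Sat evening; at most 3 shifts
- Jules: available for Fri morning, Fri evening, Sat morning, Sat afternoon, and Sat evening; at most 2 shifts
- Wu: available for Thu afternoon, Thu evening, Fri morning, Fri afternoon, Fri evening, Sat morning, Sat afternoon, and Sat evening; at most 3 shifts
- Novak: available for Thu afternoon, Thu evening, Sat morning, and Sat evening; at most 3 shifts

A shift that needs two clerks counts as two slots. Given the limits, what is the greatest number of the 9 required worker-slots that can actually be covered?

Total capacity across all clerks is 2+3+2+3+3 = 13, and 9 slots are needed, so at most 9 can be filled.
An assignment achieving 9: Thu afternoon→Larsen, Thu evening→Varga, Fri morning→Larsen, Fri afternoon→Varga, Fri evening→Jules, Sat morning→Wu, Sat afternoon→Larsen+Jules, Sat evening→Wu.
Loads: Varga 2/2, Larsen 3/3, Jules 2/2, Wu 2/3, Novak 0/3.

9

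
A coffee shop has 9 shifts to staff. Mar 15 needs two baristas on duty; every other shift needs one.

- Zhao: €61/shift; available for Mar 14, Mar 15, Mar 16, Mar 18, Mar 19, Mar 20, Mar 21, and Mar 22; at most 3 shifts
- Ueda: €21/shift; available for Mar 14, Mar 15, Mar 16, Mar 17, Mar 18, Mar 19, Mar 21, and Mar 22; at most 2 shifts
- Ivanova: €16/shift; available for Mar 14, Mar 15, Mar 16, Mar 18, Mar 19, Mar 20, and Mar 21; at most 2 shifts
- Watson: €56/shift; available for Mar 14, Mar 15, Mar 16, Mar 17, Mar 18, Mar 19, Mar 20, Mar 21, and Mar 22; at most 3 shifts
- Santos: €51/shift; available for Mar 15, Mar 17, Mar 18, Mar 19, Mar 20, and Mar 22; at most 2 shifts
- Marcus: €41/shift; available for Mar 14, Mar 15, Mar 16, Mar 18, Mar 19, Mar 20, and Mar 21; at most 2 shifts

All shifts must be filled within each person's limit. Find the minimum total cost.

€370

Picking the cheapest available barista for each shift independently would cost €175, but that ignores the shift limits.
An optimal schedule: Mar 14→Ivanova, Mar 15→Santos+Watson, Mar 16→Ivanova, Mar 17→Ueda, Mar 18→Santos, Mar 19→Watson, Mar 20→Marcus, Mar 21→Marcus, Mar 22→Ueda.
Total: 16 + 51 + 56 + 16 + 21 + 51 + 56 + 41 + 41 + 21 = €370.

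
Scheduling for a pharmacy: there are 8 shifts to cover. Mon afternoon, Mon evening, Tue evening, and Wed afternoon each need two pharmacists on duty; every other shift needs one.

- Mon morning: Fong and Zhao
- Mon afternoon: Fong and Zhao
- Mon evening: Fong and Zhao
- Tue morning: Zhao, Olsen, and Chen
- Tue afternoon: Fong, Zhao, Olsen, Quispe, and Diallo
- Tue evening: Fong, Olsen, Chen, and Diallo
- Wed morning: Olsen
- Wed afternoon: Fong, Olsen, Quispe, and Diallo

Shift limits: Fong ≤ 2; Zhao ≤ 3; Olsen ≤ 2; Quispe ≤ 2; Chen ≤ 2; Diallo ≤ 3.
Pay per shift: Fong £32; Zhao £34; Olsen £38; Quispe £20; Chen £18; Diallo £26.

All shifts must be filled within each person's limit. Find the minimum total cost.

Mon afternoon can only be covered by Fong and Zhao, so that assignment is forced.
Mon evening can only be covered by Fong and Zhao, so that assignment is forced.
Wed morning can only be covered by Olsen, so that assignment is forced.
Picking the cheapest available pharmacist for each shift independently would cost £330, but that ignores the shift limits.
An optimal schedule: Mon morning→Zhao, Mon afternoon→Fong+Zhao, Mon evening→Fong+Zhao, Tue morning→Chen, Tue afternoon→Quispe, Tue evening→Chen+Diallo, Wed morning→Olsen, Wed afternoon→Quispe+Diallo.
Total: 34 + 32 + 34 + 32 + 34 + 18 + 20 + 18 + 26 + 38 + 20 + 26 = £332.

£332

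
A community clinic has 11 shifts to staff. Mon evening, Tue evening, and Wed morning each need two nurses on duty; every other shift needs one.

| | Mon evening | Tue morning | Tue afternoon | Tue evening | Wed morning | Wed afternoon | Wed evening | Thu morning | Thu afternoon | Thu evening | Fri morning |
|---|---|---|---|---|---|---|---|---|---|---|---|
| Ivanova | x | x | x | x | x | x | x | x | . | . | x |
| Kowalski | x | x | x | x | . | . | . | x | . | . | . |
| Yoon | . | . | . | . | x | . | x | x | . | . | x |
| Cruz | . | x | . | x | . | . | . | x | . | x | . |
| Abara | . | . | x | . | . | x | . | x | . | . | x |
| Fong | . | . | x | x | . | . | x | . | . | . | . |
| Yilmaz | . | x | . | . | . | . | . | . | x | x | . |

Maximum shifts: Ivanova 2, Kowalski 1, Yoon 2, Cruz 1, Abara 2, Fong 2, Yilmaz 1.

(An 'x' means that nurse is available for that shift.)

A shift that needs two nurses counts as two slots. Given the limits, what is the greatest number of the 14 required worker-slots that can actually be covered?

11

Total capacity across all nurses is 2+1+2+1+2+2+1 = 11, and 14 slots are needed, so at most 11 can be filled.
An assignment achieving 11: Mon evening→Ivanova+Kowalski, Tue afternoon→Fong, Tue evening→Fong, Wed morning→Ivanova+Yoon, Wed afternoon→Abara, Wed evening→Yoon, Thu afternoon→Yilmaz, Thu evening→Cruz, Fri morning→Abara.
Loads: Ivanova 2/2, Kowalski 1/1, Yoon 2/2, Cruz 1/1, Abara 2/2, Fong 2/2, Yilmaz 1/1.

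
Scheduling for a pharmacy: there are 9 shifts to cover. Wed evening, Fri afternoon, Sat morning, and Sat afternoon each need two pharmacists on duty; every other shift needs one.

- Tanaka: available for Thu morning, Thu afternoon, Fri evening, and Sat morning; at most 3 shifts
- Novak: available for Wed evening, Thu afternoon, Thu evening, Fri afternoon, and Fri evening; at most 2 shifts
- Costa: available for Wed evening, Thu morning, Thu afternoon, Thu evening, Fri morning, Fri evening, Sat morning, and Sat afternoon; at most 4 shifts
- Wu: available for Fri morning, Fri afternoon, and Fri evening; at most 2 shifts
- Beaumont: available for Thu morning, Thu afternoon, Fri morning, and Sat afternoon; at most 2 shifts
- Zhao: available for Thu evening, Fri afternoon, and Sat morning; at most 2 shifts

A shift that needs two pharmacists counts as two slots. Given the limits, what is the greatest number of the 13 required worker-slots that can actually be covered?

Total capacity across all pharmacists is 3+2+4+2+2+2 = 15, and 13 slots are needed, so at most 13 can be filled.
An assignment achieving 13: Wed evening→Novak+Costa, Thu morning→Tanaka, Thu afternoon→Tanaka, Thu evening→Novak, Fri morning→Costa, Fri afternoon→Wu+Zhao, Fri evening→Wu, Sat morning→Tanaka+Costa, Sat afternoon→Costa+Beaumont.
Loads: Tanaka 3/3, Novak 2/2, Costa 4/4, Wu 2/2, Beaumont 1/2, Zhao 1/2.

13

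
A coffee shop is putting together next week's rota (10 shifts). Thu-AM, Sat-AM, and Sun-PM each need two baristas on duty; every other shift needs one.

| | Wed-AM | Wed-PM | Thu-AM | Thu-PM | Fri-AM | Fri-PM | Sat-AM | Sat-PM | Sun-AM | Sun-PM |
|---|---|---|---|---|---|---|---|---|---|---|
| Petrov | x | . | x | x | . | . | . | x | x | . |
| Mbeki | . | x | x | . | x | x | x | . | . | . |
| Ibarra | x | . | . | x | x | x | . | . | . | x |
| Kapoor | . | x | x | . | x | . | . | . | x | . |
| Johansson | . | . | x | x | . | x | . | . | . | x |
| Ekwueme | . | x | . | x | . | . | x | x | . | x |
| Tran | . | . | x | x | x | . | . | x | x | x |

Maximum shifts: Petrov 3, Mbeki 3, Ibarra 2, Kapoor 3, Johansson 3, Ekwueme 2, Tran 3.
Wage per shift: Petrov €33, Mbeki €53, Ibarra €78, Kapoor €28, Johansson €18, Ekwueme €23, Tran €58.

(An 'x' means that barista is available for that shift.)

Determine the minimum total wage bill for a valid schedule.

Sat-AM can only be covered by Mbeki and Ekwueme, so that assignment is forced.
Picking the cheapest available barista for each shift independently would cost €334, but that ignores the shift limits.
An optimal schedule: Wed-AM→Petrov, Wed-PM→Kapoor, Thu-AM→Petrov+Mbeki, Thu-PM→Johansson, Fri-AM→Kapoor, Fri-PM→Johansson, Sat-AM→Ekwueme+Mbeki, Sat-PM→Petrov, Sun-AM→Kapoor, Sun-PM→Johansson+Ekwueme.
Total: 33 + 28 + 33 + 53 + 18 + 28 + 18 + 23 + 53 + 33 + 28 + 18 + 23 = €389.

€389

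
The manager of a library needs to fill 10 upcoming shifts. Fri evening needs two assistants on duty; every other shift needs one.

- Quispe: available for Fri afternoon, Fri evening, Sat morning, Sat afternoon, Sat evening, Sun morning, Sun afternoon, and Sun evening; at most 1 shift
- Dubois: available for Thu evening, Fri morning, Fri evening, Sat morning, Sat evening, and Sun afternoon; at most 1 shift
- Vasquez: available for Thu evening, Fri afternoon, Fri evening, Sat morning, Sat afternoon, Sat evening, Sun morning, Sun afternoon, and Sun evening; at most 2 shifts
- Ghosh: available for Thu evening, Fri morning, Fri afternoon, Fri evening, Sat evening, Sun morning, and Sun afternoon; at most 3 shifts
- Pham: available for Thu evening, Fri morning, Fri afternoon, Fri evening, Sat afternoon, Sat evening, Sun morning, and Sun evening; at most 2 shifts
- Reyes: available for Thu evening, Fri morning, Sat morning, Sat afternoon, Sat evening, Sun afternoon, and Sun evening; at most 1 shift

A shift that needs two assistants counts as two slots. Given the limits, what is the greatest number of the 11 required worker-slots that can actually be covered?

Total capacity across all assistants is 1+1+2+3+2+1 = 10, and 11 slots are needed, so at most 10 can be filled.
An assignment achieving 10: Thu evening→Ghosh, Fri morning→Dubois, Fri afternoon→Quispe, Fri evening→Ghosh+Pham, Sat morning→Vasquez, Sat afternoon→Vasquez, Sun morning→Ghosh, Sun afternoon→Reyes, Sun evening→Pham.
Loads: Quispe 1/1, Dubois 1/1, Vasquez 2/2, Ghosh 3/3, Pham 2/2, Reyes 1/1.

10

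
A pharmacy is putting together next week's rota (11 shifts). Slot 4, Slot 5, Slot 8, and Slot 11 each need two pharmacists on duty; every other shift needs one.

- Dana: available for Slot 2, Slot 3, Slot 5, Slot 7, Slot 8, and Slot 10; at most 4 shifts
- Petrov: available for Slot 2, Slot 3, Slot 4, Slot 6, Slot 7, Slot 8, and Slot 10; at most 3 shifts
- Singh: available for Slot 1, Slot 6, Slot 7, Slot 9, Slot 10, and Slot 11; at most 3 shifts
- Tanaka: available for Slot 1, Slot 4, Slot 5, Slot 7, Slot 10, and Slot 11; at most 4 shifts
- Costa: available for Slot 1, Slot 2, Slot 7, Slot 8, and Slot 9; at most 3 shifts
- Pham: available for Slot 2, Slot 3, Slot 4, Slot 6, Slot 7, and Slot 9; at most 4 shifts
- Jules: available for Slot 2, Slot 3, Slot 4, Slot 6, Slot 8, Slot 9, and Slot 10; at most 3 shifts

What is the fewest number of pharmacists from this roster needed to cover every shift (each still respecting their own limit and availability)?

5

15 slots to fill and no one can take more than 4, so at least ⌈15/4⌉ = 4 pharmacists are needed.
No set of 4 pharmacists can cover every shift (each such set leaves at least one shift with no one available or exceeds a cap).
Dana, Petrov, Singh, Tanaka, and Costa alone can cover everything: Slot 1→Singh, Slot 2→Dana, Slot 3→Dana, Slot 4→Petrov+Tanaka, Slot 5→Dana+Tanaka, Slot 6→Petrov, Slot 7→Costa, Slot 8→Dana+Petrov, Slot 9→Singh, Slot 10→Tanaka, Slot 11→Singh+Tanaka.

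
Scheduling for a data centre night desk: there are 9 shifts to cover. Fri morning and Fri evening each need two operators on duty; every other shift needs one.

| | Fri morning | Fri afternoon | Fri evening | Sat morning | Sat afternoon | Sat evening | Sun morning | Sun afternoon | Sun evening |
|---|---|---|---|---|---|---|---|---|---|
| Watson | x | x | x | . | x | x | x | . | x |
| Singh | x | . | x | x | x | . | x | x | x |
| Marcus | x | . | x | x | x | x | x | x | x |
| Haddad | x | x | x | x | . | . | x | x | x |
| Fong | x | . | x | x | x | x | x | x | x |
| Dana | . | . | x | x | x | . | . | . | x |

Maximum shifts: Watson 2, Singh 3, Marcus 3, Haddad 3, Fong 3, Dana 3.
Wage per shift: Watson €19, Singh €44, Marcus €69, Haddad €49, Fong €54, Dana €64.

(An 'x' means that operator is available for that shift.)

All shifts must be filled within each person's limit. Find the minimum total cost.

€479

Picking the cheapest available operator for each shift independently would cost €309, but that ignores the shift limits.
An optimal schedule: Fri morning→Haddad+Fong, Fri afternoon→Watson, Fri evening→Haddad+Fong, Sat morning→Singh, Sat afternoon→Singh, Sat evening→Watson, Sun morning→Haddad, Sun afternoon→Singh, Sun evening→Fong.
Total: 49 + 54 + 19 + 49 + 54 + 44 + 44 + 19 + 49 + 44 + 54 = €479.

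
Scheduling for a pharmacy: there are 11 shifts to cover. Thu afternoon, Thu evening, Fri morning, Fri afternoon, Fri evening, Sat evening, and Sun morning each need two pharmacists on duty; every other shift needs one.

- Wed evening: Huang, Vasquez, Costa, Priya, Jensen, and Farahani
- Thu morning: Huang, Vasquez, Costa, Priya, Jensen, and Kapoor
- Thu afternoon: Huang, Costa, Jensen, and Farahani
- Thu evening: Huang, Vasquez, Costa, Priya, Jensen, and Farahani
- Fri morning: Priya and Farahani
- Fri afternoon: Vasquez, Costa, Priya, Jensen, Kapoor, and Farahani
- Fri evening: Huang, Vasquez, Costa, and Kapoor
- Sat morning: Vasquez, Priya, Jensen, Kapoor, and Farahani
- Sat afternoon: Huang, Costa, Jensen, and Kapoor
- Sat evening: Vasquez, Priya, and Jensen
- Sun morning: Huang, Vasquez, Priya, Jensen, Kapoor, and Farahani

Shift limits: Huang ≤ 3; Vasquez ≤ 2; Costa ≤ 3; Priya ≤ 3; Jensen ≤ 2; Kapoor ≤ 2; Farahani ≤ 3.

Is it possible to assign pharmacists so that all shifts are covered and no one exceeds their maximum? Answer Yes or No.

Yes

Fri morning can only be covered by Priya and Farahani, so that assignment is forced.
One valid schedule: Wed evening→Huang, Thu morning→Huang, Thu afternoon→Costa+Jensen, Thu evening→Costa+Priya, Fri morning→Priya+Farahani, Fri afternoon→Jensen+Farahani, Fri evening→Costa+Kapoor, Sat morning→Vasquez, Sat afternoon→Huang, Sat evening→Vasquez+Priya, Sun morning→Kapoor+Farahani.
Loads: Huang 3/3, Vasquez 2/2, Costa 3/3, Priya 3/3, Jensen 2/2, Kapoor 2/2, Farahani 3/3 — all within limits.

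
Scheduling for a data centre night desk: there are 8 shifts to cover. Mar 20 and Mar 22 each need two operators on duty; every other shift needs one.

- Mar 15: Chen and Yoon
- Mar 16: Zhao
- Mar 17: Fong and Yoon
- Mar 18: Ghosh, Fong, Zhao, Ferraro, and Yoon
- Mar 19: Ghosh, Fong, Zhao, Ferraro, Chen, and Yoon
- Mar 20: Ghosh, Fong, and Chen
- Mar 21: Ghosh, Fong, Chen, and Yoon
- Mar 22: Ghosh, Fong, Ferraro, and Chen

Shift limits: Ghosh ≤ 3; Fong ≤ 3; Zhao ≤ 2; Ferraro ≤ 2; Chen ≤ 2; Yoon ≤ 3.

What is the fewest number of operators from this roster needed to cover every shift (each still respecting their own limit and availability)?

4

10 slots to fill and no one can take more than 3, so at least ⌈10/3⌉ = 4 operators are needed.
Ghosh, Fong, Zhao, and Chen alone can cover everything: Mar 15→Chen, Mar 16→Zhao, Mar 17→Fong, Mar 18→Ghosh, Mar 19→Zhao, Mar 20→Ghosh+Fong, Mar 21→Ghosh, Mar 22→Fong+Chen.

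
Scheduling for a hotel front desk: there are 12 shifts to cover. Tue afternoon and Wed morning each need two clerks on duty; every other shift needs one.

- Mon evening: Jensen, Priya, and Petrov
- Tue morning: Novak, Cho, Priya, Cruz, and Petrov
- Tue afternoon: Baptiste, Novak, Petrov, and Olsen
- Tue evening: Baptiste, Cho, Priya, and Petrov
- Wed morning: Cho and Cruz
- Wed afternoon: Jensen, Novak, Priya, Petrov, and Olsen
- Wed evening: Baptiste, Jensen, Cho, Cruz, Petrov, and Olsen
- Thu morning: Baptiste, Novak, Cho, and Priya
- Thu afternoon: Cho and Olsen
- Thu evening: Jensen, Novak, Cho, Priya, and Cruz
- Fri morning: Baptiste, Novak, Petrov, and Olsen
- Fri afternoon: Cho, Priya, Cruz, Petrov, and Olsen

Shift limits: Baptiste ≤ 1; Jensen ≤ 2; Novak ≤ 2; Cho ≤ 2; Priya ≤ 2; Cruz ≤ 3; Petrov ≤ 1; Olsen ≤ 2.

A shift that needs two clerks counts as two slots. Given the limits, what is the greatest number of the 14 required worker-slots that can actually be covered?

14

Total capacity across all clerks is 1+2+2+2+2+3+1+2 = 15, and 14 slots are needed, so at most 14 can be filled.
An assignment achieving 14: Mon evening→Jensen, Tue morning→Priya, Tue afternoon→Baptiste+Novak, Tue evening→Priya, Wed morning→Cho+Cruz, Wed afternoon→Jensen, Wed evening→Olsen, Thu morning→Novak, Thu afternoon→Cho, Thu evening→Cruz, Fri morning→Petrov, Fri afternoon→Cruz.
Loads: Baptiste 1/1, Jensen 2/2, Novak 2/2, Cho 2/2, Priya 2/2, Cruz 3/3, Petrov 1/1, Olsen 1/2.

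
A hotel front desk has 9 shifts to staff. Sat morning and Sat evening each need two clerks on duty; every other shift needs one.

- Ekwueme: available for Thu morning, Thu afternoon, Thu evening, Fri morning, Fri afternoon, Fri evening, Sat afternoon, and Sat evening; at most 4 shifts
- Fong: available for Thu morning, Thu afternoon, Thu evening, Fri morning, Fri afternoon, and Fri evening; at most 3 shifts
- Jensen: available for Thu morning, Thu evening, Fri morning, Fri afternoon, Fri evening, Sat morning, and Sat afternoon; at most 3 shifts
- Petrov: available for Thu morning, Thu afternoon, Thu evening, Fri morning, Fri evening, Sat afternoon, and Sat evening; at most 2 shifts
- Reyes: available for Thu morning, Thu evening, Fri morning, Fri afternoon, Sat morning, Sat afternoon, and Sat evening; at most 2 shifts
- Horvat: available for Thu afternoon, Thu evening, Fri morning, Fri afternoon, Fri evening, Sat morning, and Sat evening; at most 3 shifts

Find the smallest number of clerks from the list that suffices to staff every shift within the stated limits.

11 slots to fill and no one can take more than 4, so at least ⌈11/4⌉ = 3 clerks are needed.
Any 3 clerks together have capacity at most 4+3+3 = 10 < 11 slots, so 3 can never suffice.
Ekwueme, Fong, Jensen, and Reyes alone can cover everything: Thu morning→Fong, Thu afternoon→Ekwueme, Thu evening→Fong, Fri morning→Fong, Fri afternoon→Jensen, Fri evening→Ekwueme, Sat morning→Jensen+Reyes, Sat afternoon→Ekwueme, Sat evening→Ekwueme+Reyes.

4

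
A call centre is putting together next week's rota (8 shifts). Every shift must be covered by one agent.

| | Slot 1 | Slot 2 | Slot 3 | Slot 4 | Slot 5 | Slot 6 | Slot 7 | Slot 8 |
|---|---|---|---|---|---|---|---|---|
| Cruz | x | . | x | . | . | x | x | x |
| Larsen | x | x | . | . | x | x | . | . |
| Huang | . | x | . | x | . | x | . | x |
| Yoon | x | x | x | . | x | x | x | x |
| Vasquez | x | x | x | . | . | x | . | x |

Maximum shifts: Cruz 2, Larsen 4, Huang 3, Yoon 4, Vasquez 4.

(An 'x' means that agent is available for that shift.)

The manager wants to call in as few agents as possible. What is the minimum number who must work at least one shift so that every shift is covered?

3

8 slots to fill and no one can take more than 4, so at least ⌈8/4⌉ = 2 agents are needed.
No set of 2 agents can cover every shift (each such set leaves at least one shift with no one available or exceeds a cap).
Cruz, Larsen, and Huang alone can cover everything: Slot 1→Larsen, Slot 2→Larsen, Slot 3→Cruz, Slot 4→Huang, Slot 5→Larsen, Slot 6→Larsen, Slot 7→Cruz, Slot 8→Huang.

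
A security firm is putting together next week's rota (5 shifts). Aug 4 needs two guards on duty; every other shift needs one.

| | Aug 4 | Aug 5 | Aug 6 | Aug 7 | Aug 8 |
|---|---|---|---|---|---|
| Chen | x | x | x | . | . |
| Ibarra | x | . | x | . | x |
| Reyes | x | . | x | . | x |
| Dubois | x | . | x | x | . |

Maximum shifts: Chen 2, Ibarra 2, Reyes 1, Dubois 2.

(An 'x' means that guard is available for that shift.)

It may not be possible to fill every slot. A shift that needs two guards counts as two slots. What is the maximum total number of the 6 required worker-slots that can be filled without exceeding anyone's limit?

Total capacity across all guards is 2+2+1+2 = 7, and 6 slots are needed, so at most 6 can be filled.
An assignment achieving 6: Aug 4→Chen+Ibarra, Aug 5→Chen, Aug 6→Reyes, Aug 7→Dubois, Aug 8→Ibarra.
Loads: Chen 2/2, Ibarra 2/2, Reyes 1/1, Dubois 1/2.

6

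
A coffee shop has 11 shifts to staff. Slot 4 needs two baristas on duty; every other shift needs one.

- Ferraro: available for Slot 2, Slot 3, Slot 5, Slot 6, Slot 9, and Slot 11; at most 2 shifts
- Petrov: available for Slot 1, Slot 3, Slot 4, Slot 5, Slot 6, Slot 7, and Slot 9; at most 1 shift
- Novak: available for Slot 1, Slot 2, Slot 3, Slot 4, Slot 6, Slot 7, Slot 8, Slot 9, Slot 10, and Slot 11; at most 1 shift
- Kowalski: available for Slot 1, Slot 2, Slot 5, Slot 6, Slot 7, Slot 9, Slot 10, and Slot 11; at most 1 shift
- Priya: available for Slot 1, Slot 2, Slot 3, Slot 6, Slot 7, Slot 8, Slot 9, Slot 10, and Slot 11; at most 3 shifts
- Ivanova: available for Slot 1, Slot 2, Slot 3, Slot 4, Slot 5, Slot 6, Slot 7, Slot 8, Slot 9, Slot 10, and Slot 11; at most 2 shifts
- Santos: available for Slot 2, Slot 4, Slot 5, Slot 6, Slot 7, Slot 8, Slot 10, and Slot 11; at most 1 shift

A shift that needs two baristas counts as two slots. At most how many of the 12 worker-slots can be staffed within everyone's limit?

11

Total capacity across all baristas is 2+1+1+1+3+2+1 = 11, and 12 slots are needed, so at most 11 can be filled.
An assignment achieving 11: Slot 1→Kowalski, Slot 2→Priya, Slot 3→Ferraro, Slot 4→Petrov+Novak, Slot 5→Ferraro, Slot 7→Ivanova, Slot 8→Priya, Slot 9→Ivanova, Slot 10→Priya, Slot 11→Santos.
Loads: Ferraro 2/2, Petrov 1/1, Novak 1/1, Kowalski 1/1, Priya 3/3, Ivanova 2/2, Santos 1/1.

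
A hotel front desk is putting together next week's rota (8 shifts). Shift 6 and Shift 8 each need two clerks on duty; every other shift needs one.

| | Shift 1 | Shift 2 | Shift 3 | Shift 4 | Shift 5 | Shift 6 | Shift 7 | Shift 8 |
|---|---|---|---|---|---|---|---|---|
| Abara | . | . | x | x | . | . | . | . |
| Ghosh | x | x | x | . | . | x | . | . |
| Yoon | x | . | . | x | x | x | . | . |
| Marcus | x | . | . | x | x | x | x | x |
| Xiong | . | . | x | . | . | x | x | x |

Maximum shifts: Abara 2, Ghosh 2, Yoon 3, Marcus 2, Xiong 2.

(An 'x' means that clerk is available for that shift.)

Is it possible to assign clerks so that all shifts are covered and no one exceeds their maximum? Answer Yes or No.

Shift 2 can only be covered by Ghosh, so that assignment is forced.
Shift 8 can only be covered by Marcus and Xiong, so that assignment is forced.
One valid schedule: Shift 1→Ghosh, Shift 2→Ghosh, Shift 3→Abara, Shift 4→Abara, Shift 5→Yoon, Shift 6→Yoon+Xiong, Shift 7→Marcus, Shift 8→Marcus+Xiong.
Loads: Abara 2/2, Ghosh 2/2, Yoon 2/3, Marcus 2/2, Xiong 2/2 — all within limits.

Yes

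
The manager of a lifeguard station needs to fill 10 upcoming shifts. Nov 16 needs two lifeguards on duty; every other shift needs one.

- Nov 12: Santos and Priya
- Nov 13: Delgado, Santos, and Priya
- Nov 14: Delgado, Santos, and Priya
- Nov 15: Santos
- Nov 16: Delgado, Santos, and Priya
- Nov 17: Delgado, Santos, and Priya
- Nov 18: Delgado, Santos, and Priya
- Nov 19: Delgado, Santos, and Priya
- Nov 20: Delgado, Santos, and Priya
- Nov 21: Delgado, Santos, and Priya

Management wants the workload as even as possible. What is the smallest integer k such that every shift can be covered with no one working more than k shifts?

4

With 3 lifeguards and 11 worker-slots to fill, someone must work at least ⌈11/3⌉ = 4 shifts, so k ≥ 4.
k = 4 works: Nov 12→Santos, Nov 13→Delgado, Nov 14→Delgado, Nov 15→Santos, Nov 16→Delgado+Santos, Nov 17→Delgado, Nov 18→Santos, Nov 19→Priya, Nov 20→Priya, Nov 21→Priya.
Loads: Delgado 4, Santos 4, Priya 3 — all ≤ 4.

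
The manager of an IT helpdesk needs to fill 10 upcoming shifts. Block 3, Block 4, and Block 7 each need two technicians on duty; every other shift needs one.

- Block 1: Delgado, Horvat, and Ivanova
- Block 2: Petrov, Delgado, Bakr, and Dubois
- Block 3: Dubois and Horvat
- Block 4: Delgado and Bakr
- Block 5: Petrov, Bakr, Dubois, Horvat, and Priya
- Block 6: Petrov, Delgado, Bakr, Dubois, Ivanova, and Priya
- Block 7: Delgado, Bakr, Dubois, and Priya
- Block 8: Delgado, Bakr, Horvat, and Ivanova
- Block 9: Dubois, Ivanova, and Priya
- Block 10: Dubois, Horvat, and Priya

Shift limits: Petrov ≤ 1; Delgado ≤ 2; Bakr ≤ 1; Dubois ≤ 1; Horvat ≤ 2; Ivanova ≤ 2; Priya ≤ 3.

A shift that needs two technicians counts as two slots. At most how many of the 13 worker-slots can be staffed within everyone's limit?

Total capacity across all technicians is 1+2+1+1+2+2+3 = 12, and 13 slots are needed, so at most 12 can be filled.
An assignment achieving 12: Block 1→Delgado, Block 2→Petrov, Block 3→Dubois+Horvat, Block 4→Delgado+Bakr, Block 5→Priya, Block 6→Priya, Block 7→Priya, Block 8→Ivanova, Block 9→Ivanova, Block 10→Horvat.
Loads: Petrov 1/1, Delgado 2/2, Bakr 1/1, Dubois 1/1, Horvat 2/2, Ivanova 2/2, Priya 3/3.

12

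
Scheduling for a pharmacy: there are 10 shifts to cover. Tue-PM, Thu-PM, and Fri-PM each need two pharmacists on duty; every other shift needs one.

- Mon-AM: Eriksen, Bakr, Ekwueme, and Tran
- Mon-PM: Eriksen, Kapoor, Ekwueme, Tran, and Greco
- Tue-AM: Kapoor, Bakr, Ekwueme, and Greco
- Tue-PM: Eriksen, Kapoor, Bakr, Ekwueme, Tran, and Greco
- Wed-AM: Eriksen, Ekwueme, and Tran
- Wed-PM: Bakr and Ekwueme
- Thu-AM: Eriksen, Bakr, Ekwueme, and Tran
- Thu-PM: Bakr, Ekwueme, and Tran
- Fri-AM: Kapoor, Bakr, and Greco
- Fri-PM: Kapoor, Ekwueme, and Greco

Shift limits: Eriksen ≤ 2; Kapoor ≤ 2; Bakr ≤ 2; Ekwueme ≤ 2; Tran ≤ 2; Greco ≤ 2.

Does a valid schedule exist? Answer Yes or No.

No

Total capacity is 2+2+2+2+2+2 = 12 but 13 worker-slots are needed — infeasible.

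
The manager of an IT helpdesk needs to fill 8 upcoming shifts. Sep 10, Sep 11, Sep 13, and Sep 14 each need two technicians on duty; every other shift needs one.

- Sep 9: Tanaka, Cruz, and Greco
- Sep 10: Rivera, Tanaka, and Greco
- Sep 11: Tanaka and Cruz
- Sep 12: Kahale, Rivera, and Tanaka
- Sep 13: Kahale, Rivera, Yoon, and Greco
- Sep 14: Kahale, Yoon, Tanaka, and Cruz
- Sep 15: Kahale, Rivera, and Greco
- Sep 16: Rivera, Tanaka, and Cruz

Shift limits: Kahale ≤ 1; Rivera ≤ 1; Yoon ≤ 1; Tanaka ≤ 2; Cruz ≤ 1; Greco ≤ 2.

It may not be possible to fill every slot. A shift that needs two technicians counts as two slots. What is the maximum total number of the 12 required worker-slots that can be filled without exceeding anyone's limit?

8

Total capacity across all technicians is 1+1+1+2+1+2 = 8, and 12 slots are needed, so at most 8 can be filled.
An assignment achieving 8: Sep 9→Tanaka, Sep 10→Rivera+Greco, Sep 11→Tanaka+Cruz, Sep 12→Kahale, Sep 13→Yoon, Sep 15→Greco.
Loads: Kahale 1/1, Rivera 1/1, Yoon 1/1, Tanaka 2/2, Cruz 1/1, Greco 2/2.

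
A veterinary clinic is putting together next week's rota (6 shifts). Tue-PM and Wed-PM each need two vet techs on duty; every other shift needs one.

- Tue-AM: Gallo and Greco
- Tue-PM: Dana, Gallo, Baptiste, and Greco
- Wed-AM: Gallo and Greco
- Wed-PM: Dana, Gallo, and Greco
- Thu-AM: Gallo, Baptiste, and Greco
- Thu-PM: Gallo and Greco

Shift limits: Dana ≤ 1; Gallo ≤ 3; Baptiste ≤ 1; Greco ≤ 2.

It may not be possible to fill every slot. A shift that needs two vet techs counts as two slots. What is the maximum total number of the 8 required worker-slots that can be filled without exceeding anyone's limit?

Total capacity across all vet techs is 1+3+1+2 = 7, and 8 slots are needed, so at most 7 can be filled.
An assignment achieving 7: Tue-AM→Gallo, Tue-PM→Greco, Wed-AM→Gallo, Wed-PM→Dana+Greco, Thu-AM→Baptiste, Thu-PM→Gallo.
Loads: Dana 1/1, Gallo 3/3, Baptiste 1/1, Greco 2/2.

7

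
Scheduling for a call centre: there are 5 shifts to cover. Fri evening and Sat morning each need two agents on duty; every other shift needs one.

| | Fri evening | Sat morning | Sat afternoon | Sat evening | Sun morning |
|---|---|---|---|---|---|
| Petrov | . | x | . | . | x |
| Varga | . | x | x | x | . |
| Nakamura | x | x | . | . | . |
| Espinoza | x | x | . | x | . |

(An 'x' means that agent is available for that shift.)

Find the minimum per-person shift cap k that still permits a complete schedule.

2

With 4 agents and 7 worker-slots to fill, someone must work at least ⌈7/4⌉ = 2 shifts, so k ≥ 2.
k = 2 works: Fri evening→Nakamura+Espinoza, Sat morning→Petrov+Nakamura, Sat afternoon→Varga, Sat evening→Varga, Sun morning→Petrov.
Loads: Petrov 2, Varga 2, Nakamura 2, Espinoza 1 — all ≤ 2.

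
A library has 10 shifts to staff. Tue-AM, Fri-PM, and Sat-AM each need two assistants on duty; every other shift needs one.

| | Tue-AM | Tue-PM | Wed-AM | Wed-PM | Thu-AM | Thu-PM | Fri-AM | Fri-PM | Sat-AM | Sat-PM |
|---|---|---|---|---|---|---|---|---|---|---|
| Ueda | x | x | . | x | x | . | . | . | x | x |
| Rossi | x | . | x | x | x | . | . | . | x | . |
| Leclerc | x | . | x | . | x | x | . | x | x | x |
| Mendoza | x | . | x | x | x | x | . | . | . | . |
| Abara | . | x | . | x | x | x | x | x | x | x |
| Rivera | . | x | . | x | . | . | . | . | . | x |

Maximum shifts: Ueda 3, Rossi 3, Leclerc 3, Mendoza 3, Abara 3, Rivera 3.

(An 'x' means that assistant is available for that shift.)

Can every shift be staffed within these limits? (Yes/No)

Fri-AM can only be covered by Abara, so that assignment is forced.
Fri-PM can only be covered by Leclerc and Abara, so that assignment is forced.
One valid schedule: Tue-AM→Rossi+Mendoza, Tue-PM→Ueda, Wed-AM→Rossi, Wed-PM→Ueda, Thu-AM→Rossi, Thu-PM→Leclerc, Fri-AM→Abara, Fri-PM→Leclerc+Abara, Sat-AM→Leclerc+Abara, Sat-PM→Ueda.
Loads: Ueda 3/3, Rossi 3/3, Leclerc 3/3, Mendoza 1/3, Abara 3/3, Rivera 0/3 — all within limits.

Yes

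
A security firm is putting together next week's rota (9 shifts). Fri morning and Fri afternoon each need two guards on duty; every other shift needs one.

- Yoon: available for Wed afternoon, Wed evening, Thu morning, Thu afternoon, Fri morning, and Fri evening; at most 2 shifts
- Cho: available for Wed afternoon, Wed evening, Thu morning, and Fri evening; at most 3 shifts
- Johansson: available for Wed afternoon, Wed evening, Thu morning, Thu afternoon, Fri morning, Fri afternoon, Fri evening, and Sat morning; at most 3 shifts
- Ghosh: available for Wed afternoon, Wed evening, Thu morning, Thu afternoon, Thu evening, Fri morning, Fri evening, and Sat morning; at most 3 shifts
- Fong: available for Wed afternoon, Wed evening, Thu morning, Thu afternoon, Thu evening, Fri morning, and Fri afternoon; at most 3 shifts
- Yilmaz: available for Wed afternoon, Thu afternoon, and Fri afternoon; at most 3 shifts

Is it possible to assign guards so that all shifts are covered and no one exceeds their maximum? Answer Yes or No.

Yes

One valid schedule: Wed afternoon→Cho, Wed evening→Yoon, Thu morning→Cho, Thu afternoon→Johansson, Thu evening→Ghosh, Fri morning→Ghosh+Fong, Fri afternoon→Johansson+Fong, Fri evening→Yoon, Sat morning→Johansson.
Loads: Yoon 2/2, Cho 2/3, Johansson 3/3, Ghosh 2/3, Fong 2/3, Yilmaz 0/3 — all within limits.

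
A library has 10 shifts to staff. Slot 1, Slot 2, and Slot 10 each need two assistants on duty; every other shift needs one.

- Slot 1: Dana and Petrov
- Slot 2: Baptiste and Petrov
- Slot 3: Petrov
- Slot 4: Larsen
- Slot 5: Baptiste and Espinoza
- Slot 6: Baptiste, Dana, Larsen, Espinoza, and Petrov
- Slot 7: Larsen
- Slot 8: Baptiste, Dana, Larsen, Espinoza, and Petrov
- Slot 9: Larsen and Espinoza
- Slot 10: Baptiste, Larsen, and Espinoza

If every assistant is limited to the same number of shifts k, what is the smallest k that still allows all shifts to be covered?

3

With 5 assistants and 13 worker-slots to fill, someone must work at least ⌈13/5⌉ = 3 shifts, so k ≥ 3.
k = 3 works: Slot 1→Dana+Petrov, Slot 2→Baptiste+Petrov, Slot 3→Petrov, Slot 4→Larsen, Slot 5→Baptiste, Slot 6→Dana, Slot 7→Larsen, Slot 8→Dana, Slot 9→Larsen, Slot 10→Baptiste+Espinoza.
Loads: Baptiste 3, Dana 3, Larsen 3, Espinoza 1, Petrov 3 — all ≤ 3.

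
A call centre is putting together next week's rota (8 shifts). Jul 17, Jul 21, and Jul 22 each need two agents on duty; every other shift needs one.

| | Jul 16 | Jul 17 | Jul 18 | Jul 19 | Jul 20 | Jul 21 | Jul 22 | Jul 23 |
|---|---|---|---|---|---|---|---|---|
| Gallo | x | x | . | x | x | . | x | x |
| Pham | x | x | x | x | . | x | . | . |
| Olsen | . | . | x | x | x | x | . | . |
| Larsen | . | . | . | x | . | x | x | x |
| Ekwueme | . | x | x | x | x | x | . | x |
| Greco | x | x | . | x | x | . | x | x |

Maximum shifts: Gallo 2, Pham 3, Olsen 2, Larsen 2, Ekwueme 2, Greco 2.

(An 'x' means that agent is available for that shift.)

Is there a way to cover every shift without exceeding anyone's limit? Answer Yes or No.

One valid schedule: Jul 16→Gallo, Jul 17→Pham+Ekwueme, Jul 18→Pham, Jul 19→Pham, Jul 20→Olsen, Jul 21→Olsen+Ekwueme, Jul 22→Gallo+Larsen, Jul 23→Larsen.
Loads: Gallo 2/2, Pham 3/3, Olsen 2/2, Larsen 2/2, Ekwueme 2/2, Greco 0/2 — all within limits.

Yes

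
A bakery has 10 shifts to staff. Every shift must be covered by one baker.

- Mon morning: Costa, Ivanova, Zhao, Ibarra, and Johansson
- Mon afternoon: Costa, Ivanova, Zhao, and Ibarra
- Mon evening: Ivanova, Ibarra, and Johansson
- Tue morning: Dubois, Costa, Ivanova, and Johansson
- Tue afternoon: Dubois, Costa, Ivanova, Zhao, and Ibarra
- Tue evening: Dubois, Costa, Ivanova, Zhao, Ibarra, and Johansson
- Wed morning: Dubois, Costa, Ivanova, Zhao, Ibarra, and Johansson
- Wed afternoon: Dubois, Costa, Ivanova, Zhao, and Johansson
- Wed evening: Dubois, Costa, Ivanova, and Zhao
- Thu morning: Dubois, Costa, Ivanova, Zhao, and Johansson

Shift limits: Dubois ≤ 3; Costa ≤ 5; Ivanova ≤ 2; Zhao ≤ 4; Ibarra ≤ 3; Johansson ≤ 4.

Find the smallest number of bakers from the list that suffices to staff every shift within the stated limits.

10 slots to fill and no one can take more than 5, so at least ⌈10/5⌉ = 2 bakers are needed.
Any 2 bakers together have capacity at most 5+4 = 9 < 10 slots, so 2 can never suffice.
Dubois, Costa, and Ivanova alone can cover everything: Mon morning→Costa, Mon afternoon→Costa, Mon evening→Ivanova, Tue morning→Dubois, Tue afternoon→Dubois, Tue evening→Dubois, Wed morning→Costa, Wed afternoon→Costa, Wed evening→Costa, Thu morning→Ivanova.

3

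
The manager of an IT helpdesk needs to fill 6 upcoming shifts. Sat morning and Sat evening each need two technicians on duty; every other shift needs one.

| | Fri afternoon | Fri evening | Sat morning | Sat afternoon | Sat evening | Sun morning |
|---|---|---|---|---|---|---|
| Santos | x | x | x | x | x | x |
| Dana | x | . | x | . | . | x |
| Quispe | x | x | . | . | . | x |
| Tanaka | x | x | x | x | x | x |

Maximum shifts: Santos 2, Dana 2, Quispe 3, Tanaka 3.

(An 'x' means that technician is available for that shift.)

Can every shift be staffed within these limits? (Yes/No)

Yes

Sat evening can only be covered by Santos and Tanaka, so that assignment is forced.
One valid schedule: Fri afternoon→Dana, Fri evening→Quispe, Sat morning→Dana+Tanaka, Sat afternoon→Santos, Sat evening→Santos+Tanaka, Sun morning→Quispe.
Loads: Santos 2/2, Dana 2/2, Quispe 2/3, Tanaka 2/3 — all within limits.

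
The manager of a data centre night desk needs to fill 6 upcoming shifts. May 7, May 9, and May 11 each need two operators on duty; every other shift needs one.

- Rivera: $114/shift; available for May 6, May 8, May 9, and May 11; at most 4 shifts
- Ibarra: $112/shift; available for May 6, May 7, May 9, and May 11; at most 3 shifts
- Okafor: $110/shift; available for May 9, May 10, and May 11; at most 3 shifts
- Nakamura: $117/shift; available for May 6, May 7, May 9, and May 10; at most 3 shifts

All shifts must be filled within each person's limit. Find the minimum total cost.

$1011

May 7 can only be covered by Ibarra and Nakamura, so that assignment is forced.
May 8 can only be covered by Rivera, so that assignment is forced.
Picking the cheapest available operator for each shift independently would cost $1009, but that ignores the shift limits.
An optimal schedule: May 6→Ibarra, May 7→Ibarra+Nakamura, May 8→Rivera, May 9→Okafor+Rivera, May 10→Okafor, May 11→Okafor+Ibarra.
Total: 112 + 112 + 117 + 114 + 110 + 114 + 110 + 110 + 112 = $1011.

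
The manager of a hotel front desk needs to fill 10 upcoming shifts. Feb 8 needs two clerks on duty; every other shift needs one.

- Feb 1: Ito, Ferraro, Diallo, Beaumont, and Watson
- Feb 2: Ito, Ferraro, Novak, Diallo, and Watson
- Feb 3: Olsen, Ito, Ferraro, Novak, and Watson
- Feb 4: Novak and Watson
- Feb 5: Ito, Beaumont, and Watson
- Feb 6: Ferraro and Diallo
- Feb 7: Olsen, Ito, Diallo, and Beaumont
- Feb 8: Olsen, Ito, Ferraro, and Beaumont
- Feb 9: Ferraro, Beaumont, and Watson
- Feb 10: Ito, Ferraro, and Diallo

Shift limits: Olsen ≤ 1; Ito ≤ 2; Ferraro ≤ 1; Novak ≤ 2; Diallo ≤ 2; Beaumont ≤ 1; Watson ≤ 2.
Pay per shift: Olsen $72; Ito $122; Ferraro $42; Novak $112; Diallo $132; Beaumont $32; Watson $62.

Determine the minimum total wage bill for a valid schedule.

Picking the cheapest available clerk for each shift independently would cost $432, but that ignores the shift limits.
An optimal schedule: Feb 1→Watson, Feb 2→Novak, Feb 3→Watson, Feb 4→Novak, Feb 5→Ito, Feb 6→Ferraro, Feb 7→Diallo, Feb 8→Olsen+Ito, Feb 9→Beaumont, Feb 10→Diallo.
Total: 62 + 112 + 62 + 112 + 122 + 42 + 132 + 72 + 122 + 32 + 132 = $1002.

$1002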